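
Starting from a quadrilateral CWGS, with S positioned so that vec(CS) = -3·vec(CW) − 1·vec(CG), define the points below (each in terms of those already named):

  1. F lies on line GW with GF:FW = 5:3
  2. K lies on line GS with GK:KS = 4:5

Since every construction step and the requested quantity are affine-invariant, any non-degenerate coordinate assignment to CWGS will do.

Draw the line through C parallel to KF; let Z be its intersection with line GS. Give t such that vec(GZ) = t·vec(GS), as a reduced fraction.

t = 47/75

Assign C = (0, 0), W = (1, 0), G = (0, 1), S = (-3, -1) — the answer is frame-independent, so this choice is without loss of generality.
1. F lies on line GW with GF:FW = 5:3 ⇒ F = (5/8, 3/8)
2. K lies on line GS with GK:KS = 4:5 ⇒ K = (-4/3, 1/9)
through C parallel to KF: direction (47/24, 19/72); meets GS at Z = (-47/25, -19/75)
Z = G + t·(S−G) with t = 47/75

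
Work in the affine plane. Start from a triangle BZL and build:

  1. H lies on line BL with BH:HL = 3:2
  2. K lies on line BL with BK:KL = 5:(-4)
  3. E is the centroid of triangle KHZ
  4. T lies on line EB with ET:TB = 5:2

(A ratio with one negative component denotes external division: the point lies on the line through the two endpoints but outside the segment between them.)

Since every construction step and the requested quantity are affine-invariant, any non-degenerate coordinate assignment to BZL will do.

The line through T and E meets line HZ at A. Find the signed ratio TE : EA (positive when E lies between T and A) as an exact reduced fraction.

Work in coordinates with B = (0, 0), Z = (1, 0), L = (0, 1).
1. H lies on line BL with BH:HL = 3:2 ⇒ H = (0, 3/5)
2. K lies on line BL with BK:KL = 5:(-4) ⇒ K = (0, 5)
3. E is the centroid of triangle KHZ ⇒ E = (1/3, 28/15)
4. T lies on line EB with ET:TB = 5:2 ⇒ T = (2/21, 8/15)
line TE meets HZ at A = (3/31, 84/155)
E = T + t·(A−T) with t = 155, so TE:EA = 155:-154

TE:EA = -155/154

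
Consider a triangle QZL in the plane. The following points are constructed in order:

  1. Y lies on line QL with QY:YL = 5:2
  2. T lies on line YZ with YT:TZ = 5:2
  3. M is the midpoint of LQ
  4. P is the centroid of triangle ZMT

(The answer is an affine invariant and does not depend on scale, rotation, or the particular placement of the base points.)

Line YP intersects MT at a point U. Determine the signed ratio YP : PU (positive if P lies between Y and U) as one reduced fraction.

YP:PU = -17/2

Choose coordinates Q = (0, 0), Z = (1, 0), L = (0, 1).
1. Y lies on line QL with QY:YL = 5:2 ⇒ Y = (0, 5/7)
2. T lies on line YZ with YT:TZ = 5:2 ⇒ T = (5/7, 10/49)
3. M is the midpoint of LQ ⇒ M = (0, 1/2)
4. P is the centroid of triangle ZMT ⇒ P = (4/7, 23/98)
line YP meets MT at U = (60/119, 485/1666)
P = Y + t·(U−Y) with t = 17/15, so YP:PU = 17/15:-2/15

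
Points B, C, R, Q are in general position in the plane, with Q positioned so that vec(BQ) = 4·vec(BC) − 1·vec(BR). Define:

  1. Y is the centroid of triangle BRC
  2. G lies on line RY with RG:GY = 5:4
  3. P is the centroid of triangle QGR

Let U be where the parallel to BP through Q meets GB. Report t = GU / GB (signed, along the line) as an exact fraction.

t = 249/68

Set B = (0, 0), C = (1, 0), R = (0, 1), Q = (4, -1); any affine frame gives the same invariant.
1. Y is the centroid of triangle BRC ⇒ Y = (1/3, 1/3)
2. G lies on line RY with RG:GY = 5:4 ⇒ G = (5/27, 17/27)
3. P is the centroid of triangle QGR ⇒ P = (113/81, 17/81)
through Q parallel to BP: direction (113/81, 17/81); meets GB at U = (-905/1836, -181/108)
U = G + t·(B−G) with t = 249/68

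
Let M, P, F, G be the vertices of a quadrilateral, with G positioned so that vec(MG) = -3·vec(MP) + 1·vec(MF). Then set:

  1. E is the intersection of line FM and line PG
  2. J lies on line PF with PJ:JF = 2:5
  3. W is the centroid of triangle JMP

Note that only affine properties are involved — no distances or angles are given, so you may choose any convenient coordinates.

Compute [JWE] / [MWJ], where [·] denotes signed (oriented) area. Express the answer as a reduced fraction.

[JWE]:[MWJ] = -11/8

Work in coordinates with M = (0, 0), P = (1, 0), F = (0, 1), G = (-3, 1).
1. E is the intersection of line FM and line PG ⇒ E = (0, 1/4)
2. J lies on line PF with PJ:JF = 2:5 ⇒ J = (5/7, 2/7)
3. W is the centroid of triangle JMP ⇒ W = (4/7, 2/21)
2·[JWE] = -11/84, 2·[MWJ] = 2/21
[JWE]:[MWJ] = -11/84:2/21 = -11/8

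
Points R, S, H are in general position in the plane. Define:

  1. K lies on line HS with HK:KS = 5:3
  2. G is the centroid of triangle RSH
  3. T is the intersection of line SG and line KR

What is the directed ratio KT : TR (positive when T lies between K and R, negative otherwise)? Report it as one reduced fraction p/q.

Set R = (0, 0), S = (1, 0), H = (0, 1); any affine frame gives the same invariant.
1. K lies on line HS with HK:KS = 5:3 ⇒ K = (5/8, 3/8)
2. G is the centroid of triangle RSH ⇒ G = (1/3, 1/3)
3. T is the intersection of line SG and line KR ⇒ T = (5/11, 3/11)
T = K + t·(R−K) with t = 3/11, so KT:TR = t:(1−t) = 3/11:8/11

KT:TR = 3/8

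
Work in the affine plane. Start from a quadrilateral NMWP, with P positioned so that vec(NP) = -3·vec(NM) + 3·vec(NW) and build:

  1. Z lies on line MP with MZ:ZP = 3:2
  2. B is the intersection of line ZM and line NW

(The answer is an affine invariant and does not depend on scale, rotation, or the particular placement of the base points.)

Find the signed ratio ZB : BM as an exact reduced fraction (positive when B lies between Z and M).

ZB:BM = 7/5

Assign N = (0, 0), M = (1, 0), W = (0, 1), P = (-3, 3) — the answer is frame-independent, so this choice is without loss of generality.
1. Z lies on line MP with MZ:ZP = 3:2 ⇒ Z = (-7/5, 9/5)
2. B is the intersection of line ZM and line NW ⇒ B = (0, 3/4)
B = Z + t·(M−Z) with t = 7/12, so ZB:BM = t:(1−t) = 7/12:5/12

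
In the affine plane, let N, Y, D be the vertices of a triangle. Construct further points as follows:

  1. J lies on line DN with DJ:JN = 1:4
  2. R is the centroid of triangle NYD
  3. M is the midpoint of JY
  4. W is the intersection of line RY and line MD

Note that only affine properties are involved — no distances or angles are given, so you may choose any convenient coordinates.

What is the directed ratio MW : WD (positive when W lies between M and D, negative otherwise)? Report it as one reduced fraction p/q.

Work in coordinates with N = (0, 0), Y = (1, 0), D = (0, 1).
1. J lies on line DN with DJ:JN = 1:4 ⇒ J = (0, 4/5)
2. R is the centroid of triangle NYD ⇒ R = (1/3, 1/3)
3. M is the midpoint of JY ⇒ M = (1/2, 2/5)
4. W is the intersection of line RY and line MD ⇒ W = (5/7, 1/7)
W = M + t·(D−M) with t = -3/7, so MW:WD = t:(1−t) = -3/7:10/7

MW:WD = -3/10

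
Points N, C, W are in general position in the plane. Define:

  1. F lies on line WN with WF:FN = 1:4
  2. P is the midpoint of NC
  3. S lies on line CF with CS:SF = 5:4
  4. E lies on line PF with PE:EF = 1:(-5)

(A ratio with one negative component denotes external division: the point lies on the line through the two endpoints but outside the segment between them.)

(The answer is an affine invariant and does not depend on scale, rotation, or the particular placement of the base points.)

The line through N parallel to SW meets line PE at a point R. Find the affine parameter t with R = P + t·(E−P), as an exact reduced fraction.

t = 100/7

Assign N = (0, 0), C = (1, 0), W = (0, 1) — the answer is frame-independent, so this choice is without loss of generality.
1. F lies on line WN with WF:FN = 1:4 ⇒ F = (0, 4/5)
2. P is the midpoint of NC ⇒ P = (1/2, 0)
3. S lies on line CF with CS:SF = 5:4 ⇒ S = (4/9, 4/9)
4. E lies on line PF with PE:EF = 1:(-5) ⇒ E = (5/8, -1/5)
through N parallel to SW: direction (-4/9, 5/9); meets PE at R = (16/7, -20/7)
R = P + t·(E−P) with t = 100/7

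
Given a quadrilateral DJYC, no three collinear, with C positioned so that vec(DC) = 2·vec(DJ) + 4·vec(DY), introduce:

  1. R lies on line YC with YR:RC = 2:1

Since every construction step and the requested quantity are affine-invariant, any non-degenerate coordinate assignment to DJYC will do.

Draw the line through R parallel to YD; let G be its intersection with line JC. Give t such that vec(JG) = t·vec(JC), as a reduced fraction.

t = 1/3

Work in coordinates with D = (0, 0), J = (1, 0), Y = (0, 1), C = (2, 4).
1. R lies on line YC with YR:RC = 2:1 ⇒ R = (4/3, 3)
through R parallel to YD: direction (0, -1); meets JC at G = (4/3, 4/3)
G = J + t·(C−J) with t = 1/3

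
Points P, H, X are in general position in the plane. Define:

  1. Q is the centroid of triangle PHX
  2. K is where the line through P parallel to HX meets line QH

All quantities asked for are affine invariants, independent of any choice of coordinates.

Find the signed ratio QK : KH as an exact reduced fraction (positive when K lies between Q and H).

Choose coordinates P = (0, 0), H = (1, 0), X = (0, 1).
1. Q is the centroid of triangle PHX ⇒ Q = (1/3, 1/3)
2. K is where the line through P parallel to HX meets line QH ⇒ K = (-1, 1)
K = Q + t·(H−Q) with t = -2, so QK:KH = t:(1−t) = -2:3

QK:KH = -2/3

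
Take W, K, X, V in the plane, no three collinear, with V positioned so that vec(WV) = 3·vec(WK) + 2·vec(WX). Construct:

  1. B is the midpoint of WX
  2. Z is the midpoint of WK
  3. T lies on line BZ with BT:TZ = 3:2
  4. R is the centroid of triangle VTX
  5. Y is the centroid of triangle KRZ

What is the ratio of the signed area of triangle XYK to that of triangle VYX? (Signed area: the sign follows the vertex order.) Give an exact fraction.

[XYK]:[VYX] = 5/63

Choose coordinates W = (0, 0), K = (1, 0), X = (0, 1), V = (3, 2).
1. B is the midpoint of WX ⇒ B = (0, 1/2)
2. Z is the midpoint of WK ⇒ Z = (1/2, 0)
3. T lies on line BZ with BT:TZ = 3:2 ⇒ T = (3/10, 1/5)
4. R is the centroid of triangle VTX ⇒ R = (11/10, 16/15)
5. Y is the centroid of triangle KRZ ⇒ Y = (13/15, 16/45)
2·[XYK] = -2/9, 2·[VYX] = -14/5
[XYK]:[VYX] = -2/9:-14/5 = 5/63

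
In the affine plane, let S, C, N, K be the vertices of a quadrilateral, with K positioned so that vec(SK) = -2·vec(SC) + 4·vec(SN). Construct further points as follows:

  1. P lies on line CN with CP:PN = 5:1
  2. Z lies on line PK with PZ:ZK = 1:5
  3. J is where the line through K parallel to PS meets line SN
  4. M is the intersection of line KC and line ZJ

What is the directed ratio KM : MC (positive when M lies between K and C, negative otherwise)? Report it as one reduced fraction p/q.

Assign S = (0, 0), C = (1, 0), N = (0, 1), K = (-2, 4) — the answer is frame-independent, so this choice is without loss of generality.
1. P lies on line CN with CP:PN = 5:1 ⇒ P = (1/6, 5/6)
2. Z lies on line PK with PZ:ZK = 1:5 ⇒ Z = (-7/36, 49/36)
3. J is where the line through K parallel to PS meets line SN ⇒ J = (0, 14)
4. M is the intersection of line KC and line ZJ ⇒ M = (-38/199, 316/199)
M = K + t·(C−K) with t = 120/199, so KM:MC = t:(1−t) = 120/199:79/199

KM:MC = 120/79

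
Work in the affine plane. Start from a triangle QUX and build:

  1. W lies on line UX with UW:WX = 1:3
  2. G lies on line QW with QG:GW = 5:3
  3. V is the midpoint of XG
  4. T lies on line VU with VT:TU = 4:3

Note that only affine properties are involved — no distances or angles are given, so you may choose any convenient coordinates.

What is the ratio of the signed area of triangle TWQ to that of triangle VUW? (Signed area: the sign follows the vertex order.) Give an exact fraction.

[TWQ]:[VUW] = -8/21

Set Q = (0, 0), U = (1, 0), X = (0, 1); any affine frame gives the same invariant.
1. W lies on line UX with UW:WX = 1:3 ⇒ W = (3/4, 1/4)
2. G lies on line QW with QG:GW = 5:3 ⇒ G = (15/32, 5/32)
3. V is the midpoint of XG ⇒ V = (15/64, 37/64)
4. T lies on line VU with VT:TU = 4:3 ⇒ T = (43/64, 111/448)
2·[TWQ] = -1/56, 2·[VUW] = 3/64
[TWQ]:[VUW] = -1/56:3/64 = -8/21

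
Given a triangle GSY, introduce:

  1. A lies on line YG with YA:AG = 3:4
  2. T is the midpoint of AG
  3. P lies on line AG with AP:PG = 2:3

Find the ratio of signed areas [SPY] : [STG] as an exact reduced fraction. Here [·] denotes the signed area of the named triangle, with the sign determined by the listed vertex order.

[SPY]:[STG] = -23/10

Choose coordinates G = (0, 0), S = (1, 0), Y = (0, 1).
1. A lies on line YG with YA:AG = 3:4 ⇒ A = (0, 4/7)
2. T is the midpoint of AG ⇒ T = (0, 2/7)
3. P lies on line AG with AP:PG = 2:3 ⇒ P = (0, 12/35)
2·[SPY] = -23/35, 2·[STG] = 2/7
[SPY]:[STG] = -23/35:2/7 = -23/10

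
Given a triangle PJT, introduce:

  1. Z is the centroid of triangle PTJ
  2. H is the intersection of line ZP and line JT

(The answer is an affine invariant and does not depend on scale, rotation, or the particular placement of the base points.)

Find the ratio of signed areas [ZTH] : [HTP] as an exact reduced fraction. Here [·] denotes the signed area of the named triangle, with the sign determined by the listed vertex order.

[ZTH]:[HTP] = -1/3

Assign P = (0, 0), J = (1, 0), T = (0, 1) — the answer is frame-independent, so this choice is without loss of generality.
1. Z is the centroid of triangle PTJ ⇒ Z = (1/3, 1/3)
2. H is the intersection of line ZP and line JT ⇒ H = (1/2, 1/2)
2·[ZTH] = -1/6, 2·[HTP] = 1/2
[ZTH]:[HTP] = -1/6:1/2 = -1/3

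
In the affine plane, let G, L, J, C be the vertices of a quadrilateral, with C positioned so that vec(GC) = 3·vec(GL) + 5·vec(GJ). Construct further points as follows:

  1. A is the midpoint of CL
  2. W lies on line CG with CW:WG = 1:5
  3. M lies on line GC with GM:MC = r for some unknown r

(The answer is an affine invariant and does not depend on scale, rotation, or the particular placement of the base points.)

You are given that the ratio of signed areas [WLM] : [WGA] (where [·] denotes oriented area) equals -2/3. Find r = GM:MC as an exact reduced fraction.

r = 5/4

Work in coordinates with G = (0, 0), L = (1, 0), J = (0, 1), C = (3, 5).
1. A is the midpoint of CL ⇒ A = (2, 5/2)
2. W lies on line CG with CW:WG = 1:5 ⇒ W = (5/2, 25/6)
3. With GM:MC = r, write λ = r/(r+1) so M = G + λ·(C−G); M is affine-linear in λ
Every point depending on M is an affine combination of M and λ-independent points, so each such coordinate is linear in λ; the λ² term in each signed area is a multiple of (C−G)×(C−G) = 0, so 2·[WLM] and 2·[WGA] are each linear in λ. Evaluating at λ=0 and λ=1:
  2·[WLM] = 5·λ − 25/6,   2·[WGA] = 25/12
So [WLM]:[WGA] = (5·λ − 25/6) / (25/12). Setting this equal to -2/3:
  5·λ − 25/6 = -2/3·(25/12)  ⇒  λ = 5/9
Then r = λ/(1−λ) = (5/9)/(4/9) = 5/4. Check: with r = 5/4, M = (5/3, 25/9) and [WLM]:[WGA] = -2/3 as required.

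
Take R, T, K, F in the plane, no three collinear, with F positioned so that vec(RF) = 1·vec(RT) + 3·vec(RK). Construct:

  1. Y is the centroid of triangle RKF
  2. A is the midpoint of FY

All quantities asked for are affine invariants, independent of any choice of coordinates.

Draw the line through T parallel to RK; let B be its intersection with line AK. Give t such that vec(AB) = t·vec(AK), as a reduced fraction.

Work in coordinates with R = (0, 0), T = (1, 0), K = (0, 1), F = (1, 3).
1. Y is the centroid of triangle RKF ⇒ Y = (1/3, 4/3)
2. A is the midpoint of FY ⇒ A = (2/3, 13/6)
through T parallel to RK: direction (0, 1); meets AK at B = (1, 11/4)
B = A + t·(K−A) with t = -1/2

t = -1/2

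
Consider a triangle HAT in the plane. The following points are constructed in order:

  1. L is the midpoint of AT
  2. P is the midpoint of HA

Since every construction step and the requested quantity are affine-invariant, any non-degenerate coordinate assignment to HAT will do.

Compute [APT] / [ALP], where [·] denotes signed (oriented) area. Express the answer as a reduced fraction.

Assign H = (0, 0), A = (1, 0), T = (0, 1) — the answer is frame-independent, so this choice is without loss of generality.
1. L is the midpoint of AT ⇒ L = (1/2, 1/2)
2. P is the midpoint of HA ⇒ P = (1/2, 0)
2·[APT] = -1/2, 2·[ALP] = 1/4
[APT]:[ALP] = -1/2:1/4 = -2

[APT]:[ALP] = -2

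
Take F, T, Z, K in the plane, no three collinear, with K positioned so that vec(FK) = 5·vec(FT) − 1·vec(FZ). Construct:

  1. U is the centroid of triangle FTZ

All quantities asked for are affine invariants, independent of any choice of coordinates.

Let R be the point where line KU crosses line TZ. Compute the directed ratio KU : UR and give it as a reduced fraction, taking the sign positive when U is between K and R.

Work in coordinates with F = (0, 0), T = (1, 0), Z = (0, 1), K = (5, -1).
1. U is the centroid of triangle FTZ ⇒ U = (1/3, 1/3)
line KU meets TZ at R = (4/5, 1/5)
U = K + t·(R−K) with t = 10/9, so KU:UR = 10/9:-1/9

KU:UR = -10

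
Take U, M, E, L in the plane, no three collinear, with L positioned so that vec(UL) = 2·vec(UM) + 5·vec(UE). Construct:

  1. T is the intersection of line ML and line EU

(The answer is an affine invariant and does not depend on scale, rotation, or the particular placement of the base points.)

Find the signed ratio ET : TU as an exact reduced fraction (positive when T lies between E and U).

Choose coordinates U = (0, 0), M = (1, 0), E = (0, 1), L = (2, 5).
1. T is the intersection of line ML and line EU ⇒ T = (0, -5)
T = E + t·(U−E) with t = 6, so ET:TU = t:(1−t) = 6:-5

ET:TU = -6/5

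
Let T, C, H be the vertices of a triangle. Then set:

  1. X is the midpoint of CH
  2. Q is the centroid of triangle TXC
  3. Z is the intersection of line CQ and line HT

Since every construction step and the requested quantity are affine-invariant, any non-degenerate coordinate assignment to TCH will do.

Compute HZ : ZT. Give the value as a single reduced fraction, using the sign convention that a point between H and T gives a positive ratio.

HZ:ZT = 2

Work in coordinates with T = (0, 0), C = (1, 0), H = (0, 1).
1. X is the midpoint of CH ⇒ X = (1/2, 1/2)
2. Q is the centroid of triangle TXC ⇒ Q = (1/2, 1/6)
3. Z is the intersection of line CQ and line HT ⇒ Z = (0, 1/3)
Z = H + t·(T−H) with t = 2/3, so HZ:ZT = t:(1−t) = 2/3:1/3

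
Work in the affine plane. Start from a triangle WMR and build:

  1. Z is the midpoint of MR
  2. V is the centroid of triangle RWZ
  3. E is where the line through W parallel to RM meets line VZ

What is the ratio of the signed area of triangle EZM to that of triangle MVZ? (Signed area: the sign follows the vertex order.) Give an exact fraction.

Assign W = (0, 0), M = (1, 0), R = (0, 1) — the answer is frame-independent, so this choice is without loss of generality.
1. Z is the midpoint of MR ⇒ Z = (1/2, 1/2)
2. V is the centroid of triangle RWZ ⇒ V = (1/6, 1/2)
3. E is where the line through W parallel to RM meets line VZ ⇒ E = (-1/2, 1/2)
2·[EZM] = -1/2, 2·[MVZ] = -1/6
[EZM]:[MVZ] = -1/2:-1/6 = 3

[EZM]:[MVZ] = 3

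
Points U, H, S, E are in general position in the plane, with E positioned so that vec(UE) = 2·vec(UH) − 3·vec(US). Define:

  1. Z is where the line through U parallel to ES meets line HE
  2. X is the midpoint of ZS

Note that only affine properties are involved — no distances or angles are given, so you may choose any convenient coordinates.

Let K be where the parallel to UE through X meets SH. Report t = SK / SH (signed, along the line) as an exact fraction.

Work in coordinates with U = (0, 0), H = (1, 0), S = (0, 1), E = (2, -3).
1. Z is where the line through U parallel to ES meets line HE ⇒ Z = (3, -6)
2. X is the midpoint of ZS ⇒ X = (3/2, -5/2)
through X parallel to UE: direction (2, -3); meets SH at K = (-5/2, 7/2)
K = S + t·(H−S) with t = -5/2

t = -5/2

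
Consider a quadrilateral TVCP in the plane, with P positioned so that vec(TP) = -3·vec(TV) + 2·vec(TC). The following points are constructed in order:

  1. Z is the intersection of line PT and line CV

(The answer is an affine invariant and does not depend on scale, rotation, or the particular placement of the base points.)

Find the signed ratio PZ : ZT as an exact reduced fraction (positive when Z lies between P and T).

Choose coordinates T = (0, 0), V = (1, 0), C = (0, 1), P = (-3, 2).
1. Z is the intersection of line PT and line CV ⇒ Z = (3, -2)
Z = P + t·(T−P) with t = 2, so PZ:ZT = t:(1−t) = 2:-1

PZ:ZT = -2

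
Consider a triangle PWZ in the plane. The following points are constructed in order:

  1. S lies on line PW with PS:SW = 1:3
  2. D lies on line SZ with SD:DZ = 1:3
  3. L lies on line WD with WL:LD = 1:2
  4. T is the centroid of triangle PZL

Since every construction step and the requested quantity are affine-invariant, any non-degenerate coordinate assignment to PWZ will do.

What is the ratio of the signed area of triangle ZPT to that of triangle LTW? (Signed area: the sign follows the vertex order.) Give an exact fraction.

[ZPT]:[LTW] = -7

Set P = (0, 0), W = (1, 0), Z = (0, 1); any affine frame gives the same invariant.
1. S lies on line PW with PS:SW = 1:3 ⇒ S = (1/4, 0)
2. D lies on line SZ with SD:DZ = 1:3 ⇒ D = (3/16, 1/4)
3. L lies on line WD with WL:LD = 1:2 ⇒ L = (35/48, 1/12)
4. T is the centroid of triangle PZL ⇒ T = (35/144, 13/36)
2·[ZPT] = 35/144, 2·[LTW] = -5/144
[ZPT]:[LTW] = 35/144:-5/144 = -7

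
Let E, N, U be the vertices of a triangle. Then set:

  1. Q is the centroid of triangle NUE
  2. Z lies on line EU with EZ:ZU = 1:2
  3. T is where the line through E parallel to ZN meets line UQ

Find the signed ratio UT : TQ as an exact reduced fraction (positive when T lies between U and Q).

UT:TQ = -9/4

Choose coordinates E = (0, 0), N = (1, 0), U = (0, 1).
1. Q is the centroid of triangle NUE ⇒ Q = (1/3, 1/3)
2. Z lies on line EU with EZ:ZU = 1:2 ⇒ Z = (0, 1/3)
3. T is where the line through E parallel to ZN meets line UQ ⇒ T = (3/5, -1/5)
T = U + t·(Q−U) with t = 9/5, so UT:TQ = t:(1−t) = 9/5:-4/5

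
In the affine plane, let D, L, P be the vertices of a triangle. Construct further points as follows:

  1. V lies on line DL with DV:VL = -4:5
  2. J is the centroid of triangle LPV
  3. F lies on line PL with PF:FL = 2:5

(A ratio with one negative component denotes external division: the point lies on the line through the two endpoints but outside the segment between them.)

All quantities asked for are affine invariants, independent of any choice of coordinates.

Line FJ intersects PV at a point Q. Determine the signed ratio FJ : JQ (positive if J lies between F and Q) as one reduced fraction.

FJ:JQ = -1/7

Choose coordinates D = (0, 0), L = (1, 0), P = (0, 1).
1. V lies on line DL with DV:VL = -4:5 ⇒ V = (-4, 0)
2. J is the centroid of triangle LPV ⇒ J = (-1, 1/3)
3. F lies on line PL with PF:FL = 2:5 ⇒ F = (2/7, 5/7)
line FJ meets PV at Q = (8, 3)
J = F + t·(Q−F) with t = -1/6, so FJ:JQ = -1/6:7/6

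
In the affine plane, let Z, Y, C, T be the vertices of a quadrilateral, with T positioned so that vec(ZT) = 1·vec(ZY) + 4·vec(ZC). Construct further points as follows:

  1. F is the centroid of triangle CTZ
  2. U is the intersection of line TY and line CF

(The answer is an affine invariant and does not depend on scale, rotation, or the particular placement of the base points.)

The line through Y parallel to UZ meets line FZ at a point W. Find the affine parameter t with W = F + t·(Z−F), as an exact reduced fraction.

Work in coordinates with Z = (0, 0), Y = (1, 0), C = (0, 1), T = (1, 4).
1. F is the centroid of triangle CTZ ⇒ F = (1/3, 5/3)
2. U is the intersection of line TY and line CF ⇒ U = (1, 3)
through Y parallel to UZ: direction (-1, -3); meets FZ at W = (-3/2, -15/2)
W = F + t·(Z−F) with t = 11/2

t = 11/2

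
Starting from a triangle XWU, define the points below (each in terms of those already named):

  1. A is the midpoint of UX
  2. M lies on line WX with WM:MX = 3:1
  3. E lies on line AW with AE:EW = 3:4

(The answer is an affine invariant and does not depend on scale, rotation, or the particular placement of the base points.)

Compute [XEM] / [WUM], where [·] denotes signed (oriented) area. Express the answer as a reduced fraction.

[XEM]:[WUM] = -2/21

Assign X = (0, 0), W = (1, 0), U = (0, 1) — the answer is frame-independent, so this choice is without loss of generality.
1. A is the midpoint of UX ⇒ A = (0, 1/2)
2. M lies on line WX with WM:MX = 3:1 ⇒ M = (1/4, 0)
3. E lies on line AW with AE:EW = 3:4 ⇒ E = (3/7, 2/7)
2·[XEM] = -1/14, 2·[WUM] = 3/4
[XEM]:[WUM] = -1/14:3/4 = -2/21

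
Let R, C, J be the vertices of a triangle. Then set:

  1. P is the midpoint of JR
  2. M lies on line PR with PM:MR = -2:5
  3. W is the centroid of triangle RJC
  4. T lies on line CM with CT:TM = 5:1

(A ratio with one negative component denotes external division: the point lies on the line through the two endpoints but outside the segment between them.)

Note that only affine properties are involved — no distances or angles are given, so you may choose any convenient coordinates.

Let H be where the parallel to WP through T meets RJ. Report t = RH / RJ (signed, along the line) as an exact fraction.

t = 7/9

Set R = (0, 0), C = (1, 0), J = (0, 1); any affine frame gives the same invariant.
1. P is the midpoint of JR ⇒ P = (0, 1/2)
2. M lies on line PR with PM:MR = -2:5 ⇒ M = (0, 5/6)
3. W is the centroid of triangle RJC ⇒ W = (1/3, 1/3)
4. T lies on line CM with CT:TM = 5:1 ⇒ T = (1/6, 25/36)
through T parallel to WP: direction (-1/3, 1/6); meets RJ at H = (0, 7/9)
H = R + t·(J−R) with t = 7/9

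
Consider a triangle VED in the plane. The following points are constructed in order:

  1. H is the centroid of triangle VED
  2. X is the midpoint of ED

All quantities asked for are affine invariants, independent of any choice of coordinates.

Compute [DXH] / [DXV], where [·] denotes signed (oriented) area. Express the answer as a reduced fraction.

[DXH]:[DXV] = 1/3

Set V = (0, 0), E = (1, 0), D = (0, 1); any affine frame gives the same invariant.
1. H is the centroid of triangle VED ⇒ H = (1/3, 1/3)
2. X is the midpoint of ED ⇒ X = (1/2, 1/2)
2·[DXH] = -1/6, 2·[DXV] = -1/2
[DXH]:[DXV] = -1/6:-1/2 = 1/3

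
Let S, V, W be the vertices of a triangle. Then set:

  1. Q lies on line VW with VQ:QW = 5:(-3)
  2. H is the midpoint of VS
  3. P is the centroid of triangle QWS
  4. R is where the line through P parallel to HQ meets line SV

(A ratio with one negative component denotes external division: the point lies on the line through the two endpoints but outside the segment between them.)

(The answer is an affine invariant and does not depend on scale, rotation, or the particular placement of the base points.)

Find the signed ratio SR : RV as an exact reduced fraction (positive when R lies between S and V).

SR:RV = 13/17

Work in coordinates with S = (0, 0), V = (1, 0), W = (0, 1).
1. Q lies on line VW with VQ:QW = 5:(-3) ⇒ Q = (-3/2, 5/2)
2. H is the midpoint of VS ⇒ H = (1/2, 0)
3. P is the centroid of triangle QWS ⇒ P = (-1/2, 7/6)
4. R is where the line through P parallel to HQ meets line SV ⇒ R = (13/30, 0)
R = S + t·(V−S) with t = 13/30, so SR:RV = t:(1−t) = 13/30:17/30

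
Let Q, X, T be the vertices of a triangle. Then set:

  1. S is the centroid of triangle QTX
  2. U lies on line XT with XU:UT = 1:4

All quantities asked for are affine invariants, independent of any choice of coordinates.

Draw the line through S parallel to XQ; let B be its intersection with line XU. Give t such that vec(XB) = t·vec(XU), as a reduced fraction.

Assign Q = (0, 0), X = (1, 0), T = (0, 1) — the answer is frame-independent, so this choice is without loss of generality.
1. S is the centroid of triangle QTX ⇒ S = (1/3, 1/3)
2. U lies on line XT with XU:UT = 1:4 ⇒ U = (4/5, 1/5)
through S parallel to XQ: direction (-1, 0); meets XU at B = (2/3, 1/3)
B = X + t·(U−X) with t = 5/3

t = 5/3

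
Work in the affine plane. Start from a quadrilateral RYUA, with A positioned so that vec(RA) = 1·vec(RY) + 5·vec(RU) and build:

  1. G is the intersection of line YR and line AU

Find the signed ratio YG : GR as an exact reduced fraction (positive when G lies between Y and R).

Set R = (0, 0), Y = (1, 0), U = (0, 1), A = (1, 5); any affine frame gives the same invariant.
1. G is the intersection of line YR and line AU ⇒ G = (-1/4, 0)
G = Y + t·(R−Y) with t = 5/4, so YG:GR = t:(1−t) = 5/4:-1/4

YG:GR = -5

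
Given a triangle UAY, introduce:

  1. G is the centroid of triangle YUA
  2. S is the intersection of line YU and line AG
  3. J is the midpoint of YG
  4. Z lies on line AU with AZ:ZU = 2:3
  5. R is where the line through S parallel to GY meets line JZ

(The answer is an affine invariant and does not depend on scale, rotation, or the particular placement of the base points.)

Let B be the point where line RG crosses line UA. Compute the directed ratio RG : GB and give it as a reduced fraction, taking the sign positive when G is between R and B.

RG:GB = 6

Work in coordinates with U = (0, 0), A = (1, 0), Y = (0, 1).
1. G is the centroid of triangle YUA ⇒ G = (1/3, 1/3)
2. S is the intersection of line YU and line AG ⇒ S = (0, 1/2)
3. J is the midpoint of YG ⇒ J = (1/6, 2/3)
4. Z lies on line AU with AZ:ZU = 2:3 ⇒ Z = (3/5, 0)
5. R is where the line through S parallel to GY meets line JZ ⇒ R = (-11/12, 7/3)
line RG meets UA at B = (13/24, 0)
G = R + t·(B−R) with t = 6/7, so RG:GB = 6/7:1/7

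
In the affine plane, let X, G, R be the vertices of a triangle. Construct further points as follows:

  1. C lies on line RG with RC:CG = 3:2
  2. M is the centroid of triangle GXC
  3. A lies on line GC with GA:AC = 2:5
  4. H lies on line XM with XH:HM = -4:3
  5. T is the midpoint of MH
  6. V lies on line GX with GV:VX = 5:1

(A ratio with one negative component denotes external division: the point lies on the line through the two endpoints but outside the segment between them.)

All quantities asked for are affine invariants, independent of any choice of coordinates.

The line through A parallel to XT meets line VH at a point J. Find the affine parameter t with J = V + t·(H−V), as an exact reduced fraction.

Set X = (0, 0), G = (1, 0), R = (0, 1); any affine frame gives the same invariant.
1. C lies on line RG with RC:CG = 3:2 ⇒ C = (3/5, 2/5)
2. M is the centroid of triangle GXC ⇒ M = (8/15, 2/15)
3. A lies on line GC with GA:AC = 2:5 ⇒ A = (31/35, 4/35)
4. H lies on line XM with XH:HM = -4:3 ⇒ H = (32/15, 8/15)
5. T is the midpoint of MH ⇒ T = (4/3, 1/3)
6. V lies on line GX with GV:VX = 5:1 ⇒ V = (1/6, 0)
through A parallel to XT: direction (4/3, 1/3); meets VH at J = (-307/105, -88/105)
J = V + t·(H−V) with t = -11/7

t = -11/7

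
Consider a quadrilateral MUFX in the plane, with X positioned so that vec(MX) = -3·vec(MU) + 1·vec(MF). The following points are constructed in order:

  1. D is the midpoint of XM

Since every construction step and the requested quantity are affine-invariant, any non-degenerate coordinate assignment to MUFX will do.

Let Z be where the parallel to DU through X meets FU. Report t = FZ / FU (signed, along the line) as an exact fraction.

Choose coordinates M = (0, 0), U = (1, 0), F = (0, 1), X = (-3, 1).
1. D is the midpoint of XM ⇒ D = (-3/2, 1/2)
through X parallel to DU: direction (5/2, -1/2); meets FU at Z = (3/4, 1/4)
Z = F + t·(U−F) with t = 3/4

t = 3/4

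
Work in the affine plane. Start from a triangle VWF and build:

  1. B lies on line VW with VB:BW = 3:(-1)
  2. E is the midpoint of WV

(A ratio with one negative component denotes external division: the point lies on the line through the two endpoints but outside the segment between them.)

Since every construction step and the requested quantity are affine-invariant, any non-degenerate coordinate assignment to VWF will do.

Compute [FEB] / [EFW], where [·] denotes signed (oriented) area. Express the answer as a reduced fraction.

Work in coordinates with V = (0, 0), W = (1, 0), F = (0, 1).
1. B lies on line VW with VB:BW = 3:(-1) ⇒ B = (3/2, 0)
2. E is the midpoint of WV ⇒ E = (1/2, 0)
2·[FEB] = 1, 2·[EFW] = -1/2
[FEB]:[EFW] = 1:-1/2 = -2

[FEB]:[EFW] = -2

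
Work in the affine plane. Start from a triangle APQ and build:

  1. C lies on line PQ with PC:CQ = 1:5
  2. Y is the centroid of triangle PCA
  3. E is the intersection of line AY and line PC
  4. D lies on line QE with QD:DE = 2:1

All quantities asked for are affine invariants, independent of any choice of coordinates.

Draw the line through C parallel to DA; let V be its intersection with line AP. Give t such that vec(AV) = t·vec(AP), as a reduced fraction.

Set A = (0, 0), P = (1, 0), Q = (0, 1); any affine frame gives the same invariant.
1. C lies on line PQ with PC:CQ = 1:5 ⇒ C = (5/6, 1/6)
2. Y is the centroid of triangle PCA ⇒ Y = (11/18, 1/18)
3. E is the intersection of line AY and line PC ⇒ E = (11/12, 1/12)
4. D lies on line QE with QD:DE = 2:1 ⇒ D = (11/18, 7/18)
through C parallel to DA: direction (-11/18, -7/18); meets AP at V = (4/7, 0)
V = A + t·(P−A) with t = 4/7

t = 4/7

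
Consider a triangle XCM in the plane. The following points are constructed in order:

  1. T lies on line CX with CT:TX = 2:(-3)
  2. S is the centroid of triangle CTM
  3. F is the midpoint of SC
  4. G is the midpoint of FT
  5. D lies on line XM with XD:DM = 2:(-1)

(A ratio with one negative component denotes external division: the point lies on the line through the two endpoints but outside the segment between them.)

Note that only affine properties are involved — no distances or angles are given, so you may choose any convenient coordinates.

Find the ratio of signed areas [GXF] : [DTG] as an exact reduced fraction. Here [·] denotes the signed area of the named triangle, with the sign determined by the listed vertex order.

Assign X = (0, 0), C = (1, 0), M = (0, 1) — the answer is frame-independent, so this choice is without loss of generality.
1. T lies on line CX with CT:TX = 2:(-3) ⇒ T = (3, 0)
2. S is the centroid of triangle CTM ⇒ S = (4/3, 1/3)
3. F is the midpoint of SC ⇒ F = (7/6, 1/6)
4. G is the midpoint of FT ⇒ G = (25/12, 1/12)
5. D lies on line XM with XD:DM = 2:(-1) ⇒ D = (0, 2)
2·[GXF] = -1/4, 2·[DTG] = -19/12
[GXF]:[DTG] = -1/4:-19/12 = 3/19

[GXF]:[DTG] = 3/19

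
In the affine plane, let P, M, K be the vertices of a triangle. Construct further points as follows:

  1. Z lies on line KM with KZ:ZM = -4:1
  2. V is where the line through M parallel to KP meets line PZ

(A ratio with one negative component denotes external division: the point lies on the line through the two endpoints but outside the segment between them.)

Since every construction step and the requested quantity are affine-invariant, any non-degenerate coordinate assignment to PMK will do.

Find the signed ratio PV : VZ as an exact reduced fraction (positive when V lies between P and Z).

PV:VZ = 3

Work in coordinates with P = (0, 0), M = (1, 0), K = (0, 1).
1. Z lies on line KM with KZ:ZM = -4:1 ⇒ Z = (4/3, -1/3)
2. V is where the line through M parallel to KP meets line PZ ⇒ V = (1, -1/4)
V = P + t·(Z−P) with t = 3/4, so PV:VZ = t:(1−t) = 3/4:1/4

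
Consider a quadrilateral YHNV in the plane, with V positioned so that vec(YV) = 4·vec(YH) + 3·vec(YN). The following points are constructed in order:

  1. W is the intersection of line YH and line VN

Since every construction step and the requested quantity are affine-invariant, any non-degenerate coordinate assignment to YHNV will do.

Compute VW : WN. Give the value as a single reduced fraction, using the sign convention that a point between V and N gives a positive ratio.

VW:WN = -3

Assign Y = (0, 0), H = (1, 0), N = (0, 1), V = (4, 3) — the answer is frame-independent, so this choice is without loss of generality.
1. W is the intersection of line YH and line VN ⇒ W = (-2, 0)
W = V + t·(N−V) with t = 3/2, so VW:WN = t:(1−t) = 3/2:-1/2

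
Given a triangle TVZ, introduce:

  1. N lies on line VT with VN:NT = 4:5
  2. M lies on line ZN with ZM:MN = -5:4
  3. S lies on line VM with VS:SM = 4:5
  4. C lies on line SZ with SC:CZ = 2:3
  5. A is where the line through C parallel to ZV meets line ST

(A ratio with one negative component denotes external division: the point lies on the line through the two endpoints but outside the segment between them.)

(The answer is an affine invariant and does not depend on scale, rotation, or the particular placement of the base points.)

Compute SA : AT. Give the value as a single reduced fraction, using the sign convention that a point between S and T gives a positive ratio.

SA:AT = -32/33

Assign T = (0, 0), V = (1, 0), Z = (0, 1) — the answer is frame-independent, so this choice is without loss of generality.
1. N lies on line VT with VN:NT = 4:5 ⇒ N = (5/9, 0)
2. M lies on line ZN with ZM:MN = -5:4 ⇒ M = (25/9, -4)
3. S lies on line VM with VS:SM = 4:5 ⇒ S = (145/81, -16/9)
4. C lies on line SZ with SC:CZ = 2:3 ⇒ C = (29/27, -2/3)
5. A is where the line through C parallel to ZV meets line ST ⇒ A = (1595/27, -176/3)
A = S + t·(T−S) with t = -32, so SA:AT = t:(1−t) = -32:33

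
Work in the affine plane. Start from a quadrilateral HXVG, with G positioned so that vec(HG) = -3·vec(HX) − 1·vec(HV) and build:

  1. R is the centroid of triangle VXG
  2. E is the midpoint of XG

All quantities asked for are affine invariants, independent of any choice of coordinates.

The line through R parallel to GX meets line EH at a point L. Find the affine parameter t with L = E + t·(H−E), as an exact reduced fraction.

Choose coordinates H = (0, 0), X = (1, 0), V = (0, 1), G = (-3, -1).
1. R is the centroid of triangle VXG ⇒ R = (-2/3, 0)
2. E is the midpoint of XG ⇒ E = (-1, -1/2)
through R parallel to GX: direction (4, 1); meets EH at L = (2/3, 1/3)
L = E + t·(H−E) with t = 5/3

t = 5/3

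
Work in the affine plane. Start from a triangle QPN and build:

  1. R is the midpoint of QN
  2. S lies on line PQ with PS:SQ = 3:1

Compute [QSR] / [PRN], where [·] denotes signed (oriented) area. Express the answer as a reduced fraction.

Choose coordinates Q = (0, 0), P = (1, 0), N = (0, 1).
1. R is the midpoint of QN ⇒ R = (0, 1/2)
2. S lies on line PQ with PS:SQ = 3:1 ⇒ S = (1/4, 0)
2·[QSR] = 1/8, 2·[PRN] = -1/2
[QSR]:[PRN] = 1/8:-1/2 = -1/4

[QSR]:[PRN] = -1/4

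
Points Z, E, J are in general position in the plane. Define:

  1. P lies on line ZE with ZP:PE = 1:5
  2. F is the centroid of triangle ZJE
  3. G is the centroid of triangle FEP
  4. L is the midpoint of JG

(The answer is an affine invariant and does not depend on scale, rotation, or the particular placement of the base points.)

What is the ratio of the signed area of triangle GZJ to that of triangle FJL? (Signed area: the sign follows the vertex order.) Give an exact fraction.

Assign Z = (0, 0), E = (1, 0), J = (0, 1) — the answer is frame-independent, so this choice is without loss of generality.
1. P lies on line ZE with ZP:PE = 1:5 ⇒ P = (1/6, 0)
2. F is the centroid of triangle ZJE ⇒ F = (1/3, 1/3)
3. G is the centroid of triangle FEP ⇒ G = (1/2, 1/9)
4. L is the midpoint of JG ⇒ L = (1/4, 5/9)
2·[GZJ] = -1/2, 2·[FJL] = -1/54
[GZJ]:[FJL] = -1/2:-1/54 = 27

[GZJ]:[FJL] = 27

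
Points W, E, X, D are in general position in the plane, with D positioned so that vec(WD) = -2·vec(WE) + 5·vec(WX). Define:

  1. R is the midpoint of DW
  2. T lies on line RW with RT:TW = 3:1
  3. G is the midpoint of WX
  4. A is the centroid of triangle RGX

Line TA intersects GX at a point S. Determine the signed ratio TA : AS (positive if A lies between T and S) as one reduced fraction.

TA:AS = -1/4

Assign W = (0, 0), E = (1, 0), X = (0, 1), D = (-2, 5) — the answer is frame-independent, so this choice is without loss of generality.
1. R is the midpoint of DW ⇒ R = (-1, 5/2)
2. T lies on line RW with RT:TW = 3:1 ⇒ T = (-1/4, 5/8)
3. G is the midpoint of WX ⇒ G = (0, 1/2)
4. A is the centroid of triangle RGX ⇒ A = (-1/3, 4/3)
line TA meets GX at S = (0, -3/2)
A = T + t·(S−T) with t = -1/3, so TA:AS = -1/3:4/3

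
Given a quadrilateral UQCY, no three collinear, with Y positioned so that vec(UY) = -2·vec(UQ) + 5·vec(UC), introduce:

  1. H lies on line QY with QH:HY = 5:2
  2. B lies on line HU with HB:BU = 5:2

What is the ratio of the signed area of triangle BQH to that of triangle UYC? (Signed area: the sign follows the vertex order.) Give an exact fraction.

[BQH]:[UYC] = -125/98

Work in coordinates with U = (0, 0), Q = (1, 0), C = (0, 1), Y = (-2, 5).
1. H lies on line QY with QH:HY = 5:2 ⇒ H = (-8/7, 25/7)
2. B lies on line HU with HB:BU = 5:2 ⇒ B = (-16/49, 50/49)
2·[BQH] = 125/49, 2·[UYC] = -2
[BQH]:[UYC] = 125/49:-2 = -125/98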